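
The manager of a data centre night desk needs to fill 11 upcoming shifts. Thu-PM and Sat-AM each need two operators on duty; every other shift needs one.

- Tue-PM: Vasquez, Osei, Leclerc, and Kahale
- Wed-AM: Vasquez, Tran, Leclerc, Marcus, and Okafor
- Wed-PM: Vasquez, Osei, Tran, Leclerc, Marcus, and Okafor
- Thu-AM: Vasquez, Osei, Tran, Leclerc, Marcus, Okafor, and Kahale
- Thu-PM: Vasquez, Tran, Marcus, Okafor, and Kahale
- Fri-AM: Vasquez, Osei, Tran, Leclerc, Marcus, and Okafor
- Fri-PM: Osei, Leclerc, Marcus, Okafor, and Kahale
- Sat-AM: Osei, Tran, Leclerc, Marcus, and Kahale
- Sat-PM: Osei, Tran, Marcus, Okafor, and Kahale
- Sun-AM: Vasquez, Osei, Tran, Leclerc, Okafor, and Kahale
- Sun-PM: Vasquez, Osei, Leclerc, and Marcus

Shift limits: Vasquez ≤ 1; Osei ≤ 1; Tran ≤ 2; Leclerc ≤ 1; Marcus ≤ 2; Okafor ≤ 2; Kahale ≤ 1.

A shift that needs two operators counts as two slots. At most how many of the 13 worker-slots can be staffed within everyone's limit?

10

Total capacity across all operators is 1+1+2+1+2+2+1 = 10, and 13 slots are needed, so at most 10 can be filled.
An assignment achieving 10: Tue-PM→Vasquez, Wed-AM→Tran, Wed-PM→Okafor, Thu-PM→Tran+Marcus, Fri-PM→Leclerc, Sat-AM→Marcus+Kahale, Sat-PM→Okafor, Sun-PM→Osei.
Loads: Vasquez 1/1, Osei 1/1, Tran 2/2, Leclerc 1/1, Marcus 2/2, Okafor 2/2, Kahale 1/1.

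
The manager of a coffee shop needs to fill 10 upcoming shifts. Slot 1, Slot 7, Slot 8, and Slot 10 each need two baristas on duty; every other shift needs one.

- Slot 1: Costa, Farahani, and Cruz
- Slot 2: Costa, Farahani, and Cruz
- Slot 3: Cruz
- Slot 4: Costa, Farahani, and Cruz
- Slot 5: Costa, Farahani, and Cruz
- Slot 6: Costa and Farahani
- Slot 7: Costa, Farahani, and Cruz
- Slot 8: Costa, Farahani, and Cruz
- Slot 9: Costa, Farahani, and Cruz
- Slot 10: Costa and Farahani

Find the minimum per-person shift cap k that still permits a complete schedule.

5

With 3 baristas and 14 worker-slots to fill, someone must work at least ⌈14/3⌉ = 5 shifts, so k ≥ 5.
k = 5 works: Slot 1→Costa+Farahani, Slot 2→Costa, Slot 3→Cruz, Slot 4→Costa, Slot 5→Farahani, Slot 6→Costa, Slot 7→Farahani+Cruz, Slot 8→Farahani+Cruz, Slot 9→Cruz, Slot 10→Costa+Farahani.
Loads: Costa 5, Farahani 5, Cruz 4 — all ≤ 5.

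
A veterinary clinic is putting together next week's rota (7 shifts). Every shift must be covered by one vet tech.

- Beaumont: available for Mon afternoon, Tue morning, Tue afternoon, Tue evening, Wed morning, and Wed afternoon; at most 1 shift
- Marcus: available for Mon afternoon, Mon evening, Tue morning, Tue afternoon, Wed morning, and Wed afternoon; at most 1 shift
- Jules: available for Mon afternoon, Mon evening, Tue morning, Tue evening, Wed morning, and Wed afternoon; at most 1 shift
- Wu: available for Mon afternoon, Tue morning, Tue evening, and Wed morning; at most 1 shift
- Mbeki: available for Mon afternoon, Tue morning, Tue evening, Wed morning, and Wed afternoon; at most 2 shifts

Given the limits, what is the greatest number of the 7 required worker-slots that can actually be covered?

Total capacity across all vet techs is 1+1+1+1+2 = 6, and 7 slots are needed, so at most 6 can be filled.
An assignment achieving 6: Mon afternoon→Wu, Mon evening→Marcus, Tue morning→Mbeki, Tue afternoon→Beaumont, Tue evening→Jules, Wed afternoon→Mbeki.
Loads: Beaumont 1/1, Marcus 1/1, Jules 1/1, Wu 1/1, Mbeki 2/2.

6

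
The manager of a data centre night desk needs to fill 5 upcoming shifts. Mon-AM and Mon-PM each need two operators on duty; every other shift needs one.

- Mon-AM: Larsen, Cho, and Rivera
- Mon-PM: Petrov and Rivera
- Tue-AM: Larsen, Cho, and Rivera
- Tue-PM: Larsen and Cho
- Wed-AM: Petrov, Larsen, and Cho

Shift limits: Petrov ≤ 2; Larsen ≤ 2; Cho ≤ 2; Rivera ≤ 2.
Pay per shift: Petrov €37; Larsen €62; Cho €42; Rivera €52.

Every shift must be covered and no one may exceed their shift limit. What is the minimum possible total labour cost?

€324

Mon-PM can only be covered by Petrov and Rivera, so that assignment is forced.
Picking the cheapest available operator for each shift independently would cost €304, but that ignores the shift limits.
An optimal schedule: Mon-AM→Cho+Rivera, Mon-PM→Petrov+Rivera, Tue-AM→Larsen, Tue-PM→Cho, Wed-AM→Petrov.
Total: 42 + 52 + 37 + 52 + 62 + 42 + 37 = €324.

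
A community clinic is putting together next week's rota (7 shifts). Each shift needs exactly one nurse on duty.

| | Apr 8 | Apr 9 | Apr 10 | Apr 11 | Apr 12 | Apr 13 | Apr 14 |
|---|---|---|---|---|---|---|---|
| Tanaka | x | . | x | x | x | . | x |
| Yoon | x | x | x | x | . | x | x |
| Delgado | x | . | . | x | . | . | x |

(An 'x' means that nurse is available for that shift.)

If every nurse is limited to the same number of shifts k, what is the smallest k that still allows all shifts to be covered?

With 3 nurses and 7 worker-slots to fill, someone must work at least ⌈7/3⌉ = 3 shifts, so k ≥ 3.
k = 3 works: Apr 8→Tanaka, Apr 9→Yoon, Apr 10→Tanaka, Apr 11→Yoon, Apr 12→Tanaka, Apr 13→Yoon, Apr 14→Delgado.
Loads: Tanaka 3, Yoon 3, Delgado 1 — all ≤ 3.

3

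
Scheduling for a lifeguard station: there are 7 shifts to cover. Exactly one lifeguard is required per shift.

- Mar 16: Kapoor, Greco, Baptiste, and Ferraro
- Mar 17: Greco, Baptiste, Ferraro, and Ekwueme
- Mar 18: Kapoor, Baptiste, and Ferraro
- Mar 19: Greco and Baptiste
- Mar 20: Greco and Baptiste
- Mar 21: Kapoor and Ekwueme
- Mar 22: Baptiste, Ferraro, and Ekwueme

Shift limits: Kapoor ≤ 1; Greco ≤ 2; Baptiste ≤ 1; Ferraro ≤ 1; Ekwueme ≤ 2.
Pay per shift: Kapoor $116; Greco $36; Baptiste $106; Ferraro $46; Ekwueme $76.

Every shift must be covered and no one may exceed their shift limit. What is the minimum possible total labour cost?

$492

Picking the cheapest available lifeguard for each shift independently would cost $312, but that ignores the shift limits.
An optimal schedule: Mar 16→Ferraro, Mar 17→Ekwueme, Mar 18→Baptiste, Mar 19→Greco, Mar 20→Greco, Mar 21→Kapoor, Mar 22→Ekwueme.
Total: 46 + 76 + 106 + 36 + 36 + 116 + 76 = $492.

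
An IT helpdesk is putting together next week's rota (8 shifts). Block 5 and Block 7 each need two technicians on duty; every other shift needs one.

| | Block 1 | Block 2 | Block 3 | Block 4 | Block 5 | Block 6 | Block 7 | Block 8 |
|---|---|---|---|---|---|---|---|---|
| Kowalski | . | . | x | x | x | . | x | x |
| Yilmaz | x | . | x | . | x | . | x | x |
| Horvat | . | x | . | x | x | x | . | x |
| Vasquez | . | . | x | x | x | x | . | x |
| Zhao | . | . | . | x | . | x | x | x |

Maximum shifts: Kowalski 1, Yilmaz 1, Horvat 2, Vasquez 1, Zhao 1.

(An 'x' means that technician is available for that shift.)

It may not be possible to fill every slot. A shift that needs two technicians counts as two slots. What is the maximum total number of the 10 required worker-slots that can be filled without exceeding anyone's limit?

6

Total capacity across all technicians is 1+1+2+1+1 = 6, and 10 slots are needed, so at most 6 can be filled.
An assignment achieving 6: Block 1→Yilmaz, Block 2→Horvat, Block 3→Kowalski, Block 4→Vasquez, Block 6→Horvat, Block 7→Zhao.
Loads: Kowalski 1/1, Yilmaz 1/1, Horvat 2/2, Vasquez 1/1, Zhao 1/1.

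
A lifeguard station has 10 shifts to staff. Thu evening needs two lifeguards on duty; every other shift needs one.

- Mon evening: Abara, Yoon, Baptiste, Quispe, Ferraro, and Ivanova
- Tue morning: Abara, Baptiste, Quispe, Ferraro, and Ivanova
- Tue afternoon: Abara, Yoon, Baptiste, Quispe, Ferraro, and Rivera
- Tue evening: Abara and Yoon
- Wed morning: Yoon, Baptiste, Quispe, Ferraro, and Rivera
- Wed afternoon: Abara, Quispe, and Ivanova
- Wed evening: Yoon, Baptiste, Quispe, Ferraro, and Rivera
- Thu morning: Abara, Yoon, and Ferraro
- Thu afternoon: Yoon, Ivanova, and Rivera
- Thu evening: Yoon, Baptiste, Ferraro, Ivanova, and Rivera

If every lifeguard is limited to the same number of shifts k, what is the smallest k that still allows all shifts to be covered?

With 7 lifeguards and 11 worker-slots to fill, someone must work at least ⌈11/7⌉ = 2 shifts, so k ≥ 2.
k = 2 works: Mon evening→Quispe, Tue morning→Baptiste, Tue afternoon→Ferraro, Tue evening→Abara, Wed morning→Baptiste, Wed afternoon→Abara, Wed evening→Quispe, Thu morning→Yoon, Thu afternoon→Yoon, Thu evening→Ferraro+Ivanova.
Loads: Abara 2, Yoon 2, Baptiste 2, Quispe 2, Ferraro 2, Ivanova 1, Rivera 0 — all ≤ 2.

2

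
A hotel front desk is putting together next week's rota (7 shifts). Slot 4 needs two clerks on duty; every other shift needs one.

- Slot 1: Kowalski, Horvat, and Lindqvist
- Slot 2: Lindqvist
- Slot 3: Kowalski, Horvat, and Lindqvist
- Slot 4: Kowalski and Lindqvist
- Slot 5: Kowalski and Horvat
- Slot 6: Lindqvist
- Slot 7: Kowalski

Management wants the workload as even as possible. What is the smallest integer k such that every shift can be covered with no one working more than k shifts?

3

With 3 clerks and 8 worker-slots to fill, someone must work at least ⌈8/3⌉ = 3 shifts, so k ≥ 3.
k = 3 works: Slot 1→Horvat, Slot 2→Lindqvist, Slot 3→Horvat, Slot 4→Kowalski+Lindqvist, Slot 5→Kowalski, Slot 6→Lindqvist, Slot 7→Kowalski.
Loads: Kowalski 3, Horvat 2, Lindqvist 3 — all ≤ 3.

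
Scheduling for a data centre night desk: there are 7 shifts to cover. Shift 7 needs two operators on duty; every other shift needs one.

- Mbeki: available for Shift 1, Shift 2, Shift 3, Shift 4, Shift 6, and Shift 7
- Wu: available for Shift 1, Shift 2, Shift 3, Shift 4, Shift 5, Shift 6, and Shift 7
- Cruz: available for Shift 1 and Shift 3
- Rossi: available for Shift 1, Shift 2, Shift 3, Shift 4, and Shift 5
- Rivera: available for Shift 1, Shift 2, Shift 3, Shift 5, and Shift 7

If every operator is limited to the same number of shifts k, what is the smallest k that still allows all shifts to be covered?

2

With 5 operators and 8 worker-slots to fill, someone must work at least ⌈8/5⌉ = 2 shifts, so k ≥ 2.
k = 2 works: Shift 1→Cruz, Shift 2→Rossi, Shift 3→Cruz, Shift 4→Mbeki, Shift 5→Wu, Shift 6→Mbeki, Shift 7→Wu+Rivera.
Loads: Mbeki 2, Wu 2, Cruz 2, Rossi 1, Rivera 1 — all ≤ 2.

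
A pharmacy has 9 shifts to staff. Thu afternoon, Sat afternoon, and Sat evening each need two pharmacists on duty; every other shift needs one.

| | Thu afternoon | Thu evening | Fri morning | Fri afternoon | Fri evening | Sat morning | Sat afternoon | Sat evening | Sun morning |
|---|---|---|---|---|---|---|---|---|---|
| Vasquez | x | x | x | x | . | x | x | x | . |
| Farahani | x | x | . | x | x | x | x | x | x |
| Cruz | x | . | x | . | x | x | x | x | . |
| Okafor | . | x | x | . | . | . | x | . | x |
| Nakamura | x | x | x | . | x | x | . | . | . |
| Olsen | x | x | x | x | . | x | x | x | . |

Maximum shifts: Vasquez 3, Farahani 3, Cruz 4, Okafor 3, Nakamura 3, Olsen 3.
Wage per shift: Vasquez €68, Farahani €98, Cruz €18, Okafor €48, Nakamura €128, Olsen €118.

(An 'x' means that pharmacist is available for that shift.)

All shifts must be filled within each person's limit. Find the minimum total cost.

€616

Picking the cheapest available pharmacist for each shift independently would cost €456, but that ignores the shift limits.
An optimal schedule: Thu afternoon→Vasquez+Farahani, Thu evening→Okafor, Fri morning→Cruz, Fri afternoon→Vasquez, Fri evening→Cruz, Sat morning→Cruz, Sat afternoon→Okafor+Farahani, Sat evening→Cruz+Vasquez, Sun morning→Okafor.
Total: 68 + 98 + 48 + 18 + 68 + 18 + 18 + 48 + 98 + 18 + 68 + 48 = €616.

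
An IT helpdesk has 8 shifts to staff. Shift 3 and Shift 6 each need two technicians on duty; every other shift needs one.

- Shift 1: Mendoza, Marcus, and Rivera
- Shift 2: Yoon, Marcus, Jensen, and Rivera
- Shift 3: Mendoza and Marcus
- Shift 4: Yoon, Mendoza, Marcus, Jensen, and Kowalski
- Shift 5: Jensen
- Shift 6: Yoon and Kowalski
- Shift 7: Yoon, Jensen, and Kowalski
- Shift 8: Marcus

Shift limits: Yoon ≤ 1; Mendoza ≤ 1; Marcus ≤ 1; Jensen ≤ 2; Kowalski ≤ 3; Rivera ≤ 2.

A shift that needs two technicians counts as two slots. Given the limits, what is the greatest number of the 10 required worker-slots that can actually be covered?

9

Total capacity across all technicians is 1+1+1+2+3+2 = 10, and 10 slots are needed, so at most 10 can be filled.
Shifts {Shift 3, Shift 8} need 3 slots but only Mendoza and Marcus are available for them, supplying at most 2 — so at least 1 slot must go unfilled.
An assignment achieving 9: Shift 1→Rivera, Shift 2→Rivera, Shift 3→Mendoza, Shift 4→Kowalski, Shift 5→Jensen, Shift 6→Yoon+Kowalski, Shift 7→Jensen, Shift 8→Marcus.
Loads: Yoon 1/1, Mendoza 1/1, Marcus 1/1, Jensen 2/2, Kowalski 2/3, Rivera 2/2.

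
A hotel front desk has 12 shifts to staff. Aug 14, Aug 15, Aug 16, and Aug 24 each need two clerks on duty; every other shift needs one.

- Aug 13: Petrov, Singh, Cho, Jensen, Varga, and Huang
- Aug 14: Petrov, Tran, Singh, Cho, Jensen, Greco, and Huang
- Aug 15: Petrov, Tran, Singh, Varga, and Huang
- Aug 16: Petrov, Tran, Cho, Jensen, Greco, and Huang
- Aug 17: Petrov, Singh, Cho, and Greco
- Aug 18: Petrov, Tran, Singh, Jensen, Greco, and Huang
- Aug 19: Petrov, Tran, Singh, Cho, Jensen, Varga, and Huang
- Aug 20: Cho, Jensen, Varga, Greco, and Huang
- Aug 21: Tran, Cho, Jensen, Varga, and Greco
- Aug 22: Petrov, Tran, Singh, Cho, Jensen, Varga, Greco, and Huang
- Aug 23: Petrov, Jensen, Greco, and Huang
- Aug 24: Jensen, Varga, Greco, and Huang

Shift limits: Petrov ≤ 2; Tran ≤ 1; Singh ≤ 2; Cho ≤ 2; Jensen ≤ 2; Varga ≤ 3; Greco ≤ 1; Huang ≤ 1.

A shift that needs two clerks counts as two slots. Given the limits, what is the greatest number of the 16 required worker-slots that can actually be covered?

14

Total capacity across all clerks is 2+1+2+2+2+3+1+1 = 14, and 16 slots are needed, so at most 14 can be filled.
An assignment achieving 14: Aug 13→Singh, Aug 15→Tran+Singh, Aug 16→Jensen+Greco, Aug 17→Petrov, Aug 18→Huang, Aug 19→Varga, Aug 20→Cho, Aug 21→Cho, Aug 22→Varga, Aug 23→Petrov, Aug 24→Jensen+Varga.
Loads: Petrov 2/2, Tran 1/1, Singh 2/2, Cho 2/2, Jensen 2/2, Varga 3/3, Greco 1/1, Huang 1/1.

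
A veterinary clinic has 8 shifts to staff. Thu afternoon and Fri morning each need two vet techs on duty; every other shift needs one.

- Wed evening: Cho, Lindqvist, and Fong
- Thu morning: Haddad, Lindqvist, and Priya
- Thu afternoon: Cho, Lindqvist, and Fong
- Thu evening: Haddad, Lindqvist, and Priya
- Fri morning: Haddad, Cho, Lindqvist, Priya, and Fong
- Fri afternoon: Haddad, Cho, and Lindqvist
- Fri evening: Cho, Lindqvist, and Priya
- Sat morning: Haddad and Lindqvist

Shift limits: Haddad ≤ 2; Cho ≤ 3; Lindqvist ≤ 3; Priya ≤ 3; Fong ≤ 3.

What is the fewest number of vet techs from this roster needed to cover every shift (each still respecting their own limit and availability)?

4

10 slots to fill and no one can take more than 3, so at least ⌈10/3⌉ = 4 vet techs are needed.
Haddad, Cho, Lindqvist, and Priya alone can cover everything: Wed evening→Cho, Thu morning→Haddad, Thu afternoon→Cho+Lindqvist, Thu evening→Lindqvist, Fri morning→Lindqvist+Priya, Fri afternoon→Cho, Fri evening→Priya, Sat morning→Haddad.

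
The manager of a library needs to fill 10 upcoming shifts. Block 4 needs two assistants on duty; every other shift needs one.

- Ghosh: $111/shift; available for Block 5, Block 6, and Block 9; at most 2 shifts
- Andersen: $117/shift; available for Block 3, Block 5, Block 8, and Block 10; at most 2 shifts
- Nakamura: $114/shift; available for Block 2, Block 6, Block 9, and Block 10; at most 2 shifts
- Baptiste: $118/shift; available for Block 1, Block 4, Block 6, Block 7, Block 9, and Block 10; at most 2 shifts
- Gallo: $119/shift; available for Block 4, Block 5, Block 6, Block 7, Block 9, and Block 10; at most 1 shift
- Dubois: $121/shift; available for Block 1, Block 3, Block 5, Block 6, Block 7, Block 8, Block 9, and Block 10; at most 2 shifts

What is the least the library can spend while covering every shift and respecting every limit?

Block 2 can only be covered by Nakamura, so that assignment is forced.
Block 4 can only be covered by Baptiste and Gallo, so that assignment is forced.
Picking the cheapest available assistant for each shift independently would cost $1268, but that ignores the shift limits.
An optimal schedule: Block 1→Baptiste, Block 2→Nakamura, Block 3→Andersen, Block 4→Baptiste+Gallo, Block 5→Ghosh, Block 6→Ghosh, Block 7→Dubois, Block 8→Andersen, Block 9→Nakamura, Block 10→Dubois.
Total: 118 + 114 + 117 + 118 + 119 + 111 + 111 + 121 + 117 + 114 + 121 = $1281.

$1281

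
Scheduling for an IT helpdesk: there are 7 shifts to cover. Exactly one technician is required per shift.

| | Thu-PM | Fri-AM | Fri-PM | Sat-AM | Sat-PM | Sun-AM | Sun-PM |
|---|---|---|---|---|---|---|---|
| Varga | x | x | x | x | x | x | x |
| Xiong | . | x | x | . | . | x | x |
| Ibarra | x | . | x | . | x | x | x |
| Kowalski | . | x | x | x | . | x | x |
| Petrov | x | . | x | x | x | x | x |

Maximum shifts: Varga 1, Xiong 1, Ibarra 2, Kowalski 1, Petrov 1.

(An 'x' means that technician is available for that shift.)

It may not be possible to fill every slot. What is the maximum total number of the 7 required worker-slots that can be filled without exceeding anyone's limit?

Total capacity across all technicians is 1+1+2+1+1 = 6, and 7 slots are needed, so at most 6 can be filled.
An assignment achieving 6: Thu-PM→Varga, Fri-AM→Xiong, Fri-PM→Ibarra, Sat-AM→Kowalski, Sat-PM→Ibarra, Sun-AM→Petrov.
Loads: Varga 1/1, Xiong 1/1, Ibarra 2/2, Kowalski 1/1, Petrov 1/1.

6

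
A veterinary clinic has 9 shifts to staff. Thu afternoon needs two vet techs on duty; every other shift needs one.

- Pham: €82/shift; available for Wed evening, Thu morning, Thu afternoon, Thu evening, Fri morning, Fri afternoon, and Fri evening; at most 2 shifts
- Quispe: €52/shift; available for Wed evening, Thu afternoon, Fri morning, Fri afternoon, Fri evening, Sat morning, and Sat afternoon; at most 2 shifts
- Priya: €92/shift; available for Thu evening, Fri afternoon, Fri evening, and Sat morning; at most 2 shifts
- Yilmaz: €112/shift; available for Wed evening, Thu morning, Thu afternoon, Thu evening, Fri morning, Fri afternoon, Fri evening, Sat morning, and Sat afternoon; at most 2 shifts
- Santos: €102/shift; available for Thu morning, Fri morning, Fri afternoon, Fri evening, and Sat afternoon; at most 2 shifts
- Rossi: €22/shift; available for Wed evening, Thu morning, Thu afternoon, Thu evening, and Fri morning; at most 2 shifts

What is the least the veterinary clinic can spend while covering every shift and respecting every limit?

Picking the cheapest available vet tech for each shift independently would cost €370, but that ignores the shift limits.
An optimal schedule: Wed evening→Rossi, Thu morning→Pham, Thu afternoon→Rossi+Pham, Thu evening→Priya, Fri morning→Santos, Fri afternoon→Priya, Fri evening→Santos, Sat morning→Quispe, Sat afternoon→Quispe.
Total: 22 + 82 + 22 + 82 + 92 + 102 + 92 + 102 + 52 + 52 = €700.

€700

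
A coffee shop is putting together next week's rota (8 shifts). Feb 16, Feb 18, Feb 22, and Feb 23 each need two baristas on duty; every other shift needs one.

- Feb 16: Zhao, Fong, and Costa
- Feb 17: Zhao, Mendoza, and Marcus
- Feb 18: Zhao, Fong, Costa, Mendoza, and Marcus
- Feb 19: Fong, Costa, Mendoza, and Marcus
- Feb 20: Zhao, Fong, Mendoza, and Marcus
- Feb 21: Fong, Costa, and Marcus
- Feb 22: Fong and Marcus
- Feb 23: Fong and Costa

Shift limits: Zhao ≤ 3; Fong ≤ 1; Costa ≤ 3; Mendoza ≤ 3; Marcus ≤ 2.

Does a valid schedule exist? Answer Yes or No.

Total capacity is 12 and 12 slots are needed, so capacity alone doesn't rule it out.
Shifts {Feb 22, Feb 23} need 4 worker-slots in total, but the baristas available for any of those shifts (Fong, Costa, and Marcus) can supply at most 3 among them. So no valid schedule exists.

No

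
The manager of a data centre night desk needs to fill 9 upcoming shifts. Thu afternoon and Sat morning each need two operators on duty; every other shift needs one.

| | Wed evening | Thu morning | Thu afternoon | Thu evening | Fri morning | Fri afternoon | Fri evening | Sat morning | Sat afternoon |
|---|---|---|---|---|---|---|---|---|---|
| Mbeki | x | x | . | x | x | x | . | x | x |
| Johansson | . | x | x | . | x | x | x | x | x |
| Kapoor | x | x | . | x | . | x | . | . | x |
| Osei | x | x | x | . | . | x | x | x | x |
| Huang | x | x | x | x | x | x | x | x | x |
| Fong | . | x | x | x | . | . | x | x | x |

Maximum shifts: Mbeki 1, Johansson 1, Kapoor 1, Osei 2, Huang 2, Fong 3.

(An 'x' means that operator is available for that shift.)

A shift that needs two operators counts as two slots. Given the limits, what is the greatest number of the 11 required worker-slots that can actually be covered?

10

Total capacity across all operators is 1+1+1+2+2+3 = 10, and 11 slots are needed, so at most 10 can be filled.
An assignment achieving 10: Wed evening→Kapoor, Thu morning→Fong, Thu afternoon→Johansson+Osei, Thu evening→Huang, Fri morning→Mbeki, Fri afternoon→Huang, Fri evening→Osei, Sat morning→Fong, Sat afternoon→Fong.
Loads: Mbeki 1/1, Johansson 1/1, Kapoor 1/1, Osei 2/2, Huang 2/2, Fong 3/3.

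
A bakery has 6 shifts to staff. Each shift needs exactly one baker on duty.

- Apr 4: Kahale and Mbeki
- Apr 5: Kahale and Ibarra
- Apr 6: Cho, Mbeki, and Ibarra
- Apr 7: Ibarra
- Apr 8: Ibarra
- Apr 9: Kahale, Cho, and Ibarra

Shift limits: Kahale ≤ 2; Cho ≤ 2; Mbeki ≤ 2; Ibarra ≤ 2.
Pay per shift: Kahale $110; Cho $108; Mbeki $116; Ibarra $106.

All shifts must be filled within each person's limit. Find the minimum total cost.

Apr 7 can only be covered by Ibarra, so that assignment is forced.
Apr 8 can only be covered by Ibarra, so that assignment is forced.
Picking the cheapest available baker for each shift independently would cost $640, but that ignores the shift limits.
An optimal schedule: Apr 4→Kahale, Apr 5→Kahale, Apr 6→Cho, Apr 7→Ibarra, Apr 8→Ibarra, Apr 9→Cho.
Total: 110 + 110 + 108 + 106 + 106 + 108 = $648.

$648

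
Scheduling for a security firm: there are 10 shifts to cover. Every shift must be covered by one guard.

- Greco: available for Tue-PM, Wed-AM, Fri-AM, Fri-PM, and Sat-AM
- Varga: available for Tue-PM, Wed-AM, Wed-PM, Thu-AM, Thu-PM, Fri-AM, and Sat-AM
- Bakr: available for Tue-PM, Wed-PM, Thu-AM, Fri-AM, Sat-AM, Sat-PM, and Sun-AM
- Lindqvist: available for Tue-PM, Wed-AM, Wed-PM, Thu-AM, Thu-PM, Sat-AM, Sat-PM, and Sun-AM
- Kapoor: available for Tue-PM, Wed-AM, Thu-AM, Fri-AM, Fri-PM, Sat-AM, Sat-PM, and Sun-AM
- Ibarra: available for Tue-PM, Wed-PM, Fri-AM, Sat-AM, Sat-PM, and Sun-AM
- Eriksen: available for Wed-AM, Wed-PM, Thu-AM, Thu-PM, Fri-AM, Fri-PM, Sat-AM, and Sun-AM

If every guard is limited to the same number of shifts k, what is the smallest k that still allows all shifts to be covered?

With 7 guards and 10 worker-slots to fill, someone must work at least ⌈10/7⌉ = 2 shifts, so k ≥ 2.
k = 2 works: Tue-PM→Lindqvist, Wed-AM→Greco, Wed-PM→Varga, Thu-AM→Bakr, Thu-PM→Varga, Fri-AM→Kapoor, Fri-PM→Greco, Sat-AM→Kapoor, Sat-PM→Bakr, Sun-AM→Lindqvist.
Loads: Greco 2, Varga 2, Bakr 2, Lindqvist 2, Kapoor 2, Ibarra 0, Eriksen 0 — all ≤ 2.

2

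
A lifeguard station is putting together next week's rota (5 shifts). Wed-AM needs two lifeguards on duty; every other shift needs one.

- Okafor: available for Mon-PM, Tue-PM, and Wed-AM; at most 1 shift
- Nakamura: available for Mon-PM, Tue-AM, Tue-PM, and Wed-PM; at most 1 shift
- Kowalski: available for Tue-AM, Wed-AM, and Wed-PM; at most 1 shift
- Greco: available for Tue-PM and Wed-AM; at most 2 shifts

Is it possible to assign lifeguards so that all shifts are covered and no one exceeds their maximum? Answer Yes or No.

Shifts {Mon-PM, Tue-AM, Wed-AM, Wed-PM} need 5 worker-slots in total, but the lifeguards available for any of those shifts (Okafor, Nakamura, Kowalski, and Greco) can supply at most 4 among them. So no valid schedule exists.

No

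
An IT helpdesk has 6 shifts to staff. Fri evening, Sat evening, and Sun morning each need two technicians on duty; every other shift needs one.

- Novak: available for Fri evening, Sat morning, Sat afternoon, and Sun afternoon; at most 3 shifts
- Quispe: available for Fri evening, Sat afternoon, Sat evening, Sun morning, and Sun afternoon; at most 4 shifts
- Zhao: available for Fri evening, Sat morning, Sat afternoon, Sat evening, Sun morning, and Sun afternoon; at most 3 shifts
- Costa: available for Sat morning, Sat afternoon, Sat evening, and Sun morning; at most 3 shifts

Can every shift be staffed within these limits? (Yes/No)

Yes

One valid schedule: Fri evening→Novak+Quispe, Sat morning→Novak, Sat afternoon→Quispe, Sat evening→Quispe+Zhao, Sun morning→Quispe+Zhao, Sun afternoon→Novak.
Loads: Novak 3/3, Quispe 4/4, Zhao 2/3, Costa 0/3 — all within limits.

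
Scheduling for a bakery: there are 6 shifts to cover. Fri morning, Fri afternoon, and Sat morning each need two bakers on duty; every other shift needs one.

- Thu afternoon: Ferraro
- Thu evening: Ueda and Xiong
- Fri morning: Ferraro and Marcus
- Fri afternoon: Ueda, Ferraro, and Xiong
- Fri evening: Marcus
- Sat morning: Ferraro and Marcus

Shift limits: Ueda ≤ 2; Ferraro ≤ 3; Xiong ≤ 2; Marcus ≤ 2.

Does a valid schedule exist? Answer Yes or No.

Total capacity is 9 and 9 slots are needed, so capacity alone doesn't rule it out.
Shifts {Fri morning, Fri evening, Sat morning} need 5 worker-slots in total, but the bakers available for any of those shifts (Ferraro and Marcus) can supply at most 4 among them. So no valid schedule exists.

No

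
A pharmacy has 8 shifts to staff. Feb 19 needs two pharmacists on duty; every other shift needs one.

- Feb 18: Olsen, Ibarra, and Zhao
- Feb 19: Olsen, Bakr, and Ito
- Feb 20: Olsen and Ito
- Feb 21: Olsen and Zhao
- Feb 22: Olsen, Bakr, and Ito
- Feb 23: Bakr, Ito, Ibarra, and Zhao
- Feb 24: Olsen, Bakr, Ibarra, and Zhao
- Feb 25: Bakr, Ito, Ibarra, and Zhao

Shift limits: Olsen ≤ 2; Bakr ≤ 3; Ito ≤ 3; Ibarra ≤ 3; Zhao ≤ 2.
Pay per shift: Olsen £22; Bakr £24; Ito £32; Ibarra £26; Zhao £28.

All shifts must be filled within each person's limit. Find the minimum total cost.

Picking the cheapest available pharmacist for each shift independently would cost £204, but that ignores the shift limits.
An optimal schedule: Feb 18→Ibarra, Feb 19→Olsen+Bakr, Feb 20→Olsen, Feb 21→Zhao, Feb 22→Bakr, Feb 23→Bakr, Feb 24→Ibarra, Feb 25→Ibarra.
Total: 26 + 22 + 24 + 22 + 28 + 24 + 24 + 26 + 26 = £222.

£222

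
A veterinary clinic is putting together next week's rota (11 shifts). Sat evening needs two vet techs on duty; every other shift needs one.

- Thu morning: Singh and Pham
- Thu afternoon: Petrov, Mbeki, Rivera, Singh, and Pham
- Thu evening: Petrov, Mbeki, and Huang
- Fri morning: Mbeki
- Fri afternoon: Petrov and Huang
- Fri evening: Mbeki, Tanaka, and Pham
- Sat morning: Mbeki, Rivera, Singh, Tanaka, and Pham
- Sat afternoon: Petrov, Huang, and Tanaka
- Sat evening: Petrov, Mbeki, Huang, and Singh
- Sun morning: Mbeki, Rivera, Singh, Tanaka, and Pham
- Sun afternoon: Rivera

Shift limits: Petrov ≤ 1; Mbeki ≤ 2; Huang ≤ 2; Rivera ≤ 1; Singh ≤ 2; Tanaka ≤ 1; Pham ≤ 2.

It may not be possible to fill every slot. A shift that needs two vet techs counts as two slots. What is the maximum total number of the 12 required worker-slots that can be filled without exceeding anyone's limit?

11

Total capacity across all vet techs is 1+2+2+1+2+1+2 = 11, and 12 slots are needed, so at most 11 can be filled.
An assignment achieving 11: Thu morning→Singh, Thu afternoon→Pham, Thu evening→Mbeki, Fri morning→Mbeki, Fri afternoon→Petrov, Fri evening→Tanaka, Sat morning→Pham, Sat afternoon→Huang, Sat evening→Huang+Singh, Sun afternoon→Rivera.
Loads: Petrov 1/1, Mbeki 2/2, Huang 2/2, Rivera 1/1, Singh 2/2, Tanaka 1/1, Pham 2/2.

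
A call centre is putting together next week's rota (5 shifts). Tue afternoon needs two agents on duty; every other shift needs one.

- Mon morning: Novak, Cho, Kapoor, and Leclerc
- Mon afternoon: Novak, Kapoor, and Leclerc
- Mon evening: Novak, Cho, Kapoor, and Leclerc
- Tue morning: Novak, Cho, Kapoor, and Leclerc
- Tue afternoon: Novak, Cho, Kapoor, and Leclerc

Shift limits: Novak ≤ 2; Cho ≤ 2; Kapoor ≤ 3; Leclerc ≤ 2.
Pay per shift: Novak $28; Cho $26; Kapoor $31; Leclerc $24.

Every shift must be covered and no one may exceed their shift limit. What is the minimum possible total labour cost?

Picking the cheapest available agent for each shift independently would cost $146, but that ignores the shift limits.
An optimal schedule: Mon morning→Leclerc, Mon afternoon→Leclerc, Mon evening→Cho, Tue morning→Novak, Tue afternoon→Cho+Novak.
Total: 24 + 24 + 26 + 28 + 26 + 28 = $156.

$156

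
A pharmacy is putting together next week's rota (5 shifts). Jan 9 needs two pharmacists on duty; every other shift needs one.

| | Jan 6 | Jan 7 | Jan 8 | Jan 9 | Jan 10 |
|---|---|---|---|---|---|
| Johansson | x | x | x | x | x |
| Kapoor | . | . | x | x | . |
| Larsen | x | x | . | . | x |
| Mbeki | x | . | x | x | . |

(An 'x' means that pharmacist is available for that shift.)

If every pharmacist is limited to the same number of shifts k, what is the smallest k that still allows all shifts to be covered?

With 4 pharmacists and 6 worker-slots to fill, someone must work at least ⌈6/4⌉ = 2 shifts, so k ≥ 2.
k = 2 works: Jan 6→Larsen, Jan 7→Johansson, Jan 8→Kapoor, Jan 9→Kapoor+Mbeki, Jan 10→Johansson.
Loads: Johansson 2, Kapoor 2, Larsen 1, Mbeki 1 — all ≤ 2.

2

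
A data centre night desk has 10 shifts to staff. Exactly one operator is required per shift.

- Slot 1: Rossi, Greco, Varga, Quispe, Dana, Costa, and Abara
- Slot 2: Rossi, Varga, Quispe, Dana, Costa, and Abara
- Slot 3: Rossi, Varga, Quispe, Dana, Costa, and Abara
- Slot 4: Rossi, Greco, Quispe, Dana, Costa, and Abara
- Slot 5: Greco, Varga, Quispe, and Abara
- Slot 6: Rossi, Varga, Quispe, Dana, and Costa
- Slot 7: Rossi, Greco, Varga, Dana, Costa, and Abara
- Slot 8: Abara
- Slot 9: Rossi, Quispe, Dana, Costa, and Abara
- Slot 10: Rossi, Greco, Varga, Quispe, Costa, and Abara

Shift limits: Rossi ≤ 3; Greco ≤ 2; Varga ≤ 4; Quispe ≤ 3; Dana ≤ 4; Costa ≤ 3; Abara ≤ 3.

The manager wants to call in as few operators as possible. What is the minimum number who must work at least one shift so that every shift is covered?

3

10 slots to fill and no one can take more than 4, so at least ⌈10/4⌉ = 3 operators are needed.
Rossi, Varga, and Abara alone can cover everything: Slot 1→Varga, Slot 2→Varga, Slot 3→Varga, Slot 4→Rossi, Slot 5→Varga, Slot 6→Rossi, Slot 7→Abara, Slot 8→Abara, Slot 9→Rossi, Slot 10→Abara.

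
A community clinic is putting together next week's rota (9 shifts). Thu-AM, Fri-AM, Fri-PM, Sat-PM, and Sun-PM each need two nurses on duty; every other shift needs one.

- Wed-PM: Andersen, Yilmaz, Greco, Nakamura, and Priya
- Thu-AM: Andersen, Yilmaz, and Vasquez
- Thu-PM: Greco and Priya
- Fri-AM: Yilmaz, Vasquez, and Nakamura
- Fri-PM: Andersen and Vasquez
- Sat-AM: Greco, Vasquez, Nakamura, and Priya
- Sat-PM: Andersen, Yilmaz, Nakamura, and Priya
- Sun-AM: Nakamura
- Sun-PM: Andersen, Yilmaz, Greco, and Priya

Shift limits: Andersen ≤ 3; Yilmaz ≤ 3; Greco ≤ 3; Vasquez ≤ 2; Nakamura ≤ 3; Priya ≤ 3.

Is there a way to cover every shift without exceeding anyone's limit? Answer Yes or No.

Fri-PM can only be covered by Andersen and Vasquez, so that assignment is forced.
Sun-AM can only be covered by Nakamura, so that assignment is forced.
One valid schedule: Wed-PM→Andersen, Thu-AM→Andersen+Yilmaz, Thu-PM→Greco, Fri-AM→Yilmaz+Vasquez, Fri-PM→Andersen+Vasquez, Sat-AM→Greco, Sat-PM→Yilmaz+Nakamura, Sun-AM→Nakamura, Sun-PM→Greco+Priya.
Loads: Andersen 3/3, Yilmaz 3/3, Greco 3/3, Vasquez 2/2, Nakamura 2/3, Priya 1/3 — all within limits.

Yes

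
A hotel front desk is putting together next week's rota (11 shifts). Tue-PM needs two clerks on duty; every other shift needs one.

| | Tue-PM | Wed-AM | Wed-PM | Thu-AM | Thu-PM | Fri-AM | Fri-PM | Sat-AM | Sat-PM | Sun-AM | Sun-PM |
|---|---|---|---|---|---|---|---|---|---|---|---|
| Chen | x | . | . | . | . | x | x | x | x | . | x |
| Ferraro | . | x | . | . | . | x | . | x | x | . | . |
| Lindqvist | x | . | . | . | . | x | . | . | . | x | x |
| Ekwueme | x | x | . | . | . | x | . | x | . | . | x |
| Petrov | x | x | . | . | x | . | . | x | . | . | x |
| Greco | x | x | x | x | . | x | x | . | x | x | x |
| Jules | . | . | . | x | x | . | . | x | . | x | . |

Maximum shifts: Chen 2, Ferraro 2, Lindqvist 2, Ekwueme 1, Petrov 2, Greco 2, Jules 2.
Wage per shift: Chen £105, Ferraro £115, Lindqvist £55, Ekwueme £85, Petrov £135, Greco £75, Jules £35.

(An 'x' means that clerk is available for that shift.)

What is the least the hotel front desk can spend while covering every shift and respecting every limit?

Wed-PM can only be covered by Greco, so that assignment is forced.
Picking the cheapest available clerk for each shift independently would cost £680, but that ignores the shift limits.
An optimal schedule: Tue-PM→Chen+Petrov, Wed-AM→Ekwueme, Wed-PM→Greco, Thu-AM→Jules, Thu-PM→Jules, Fri-AM→Ferraro, Fri-PM→Greco, Sat-AM→Ferraro, Sat-PM→Chen, Sun-AM→Lindqvist, Sun-PM→Lindqvist.
Total: 105 + 135 + 85 + 75 + 35 + 35 + 115 + 75 + 115 + 105 + 55 + 55 = £990.

£990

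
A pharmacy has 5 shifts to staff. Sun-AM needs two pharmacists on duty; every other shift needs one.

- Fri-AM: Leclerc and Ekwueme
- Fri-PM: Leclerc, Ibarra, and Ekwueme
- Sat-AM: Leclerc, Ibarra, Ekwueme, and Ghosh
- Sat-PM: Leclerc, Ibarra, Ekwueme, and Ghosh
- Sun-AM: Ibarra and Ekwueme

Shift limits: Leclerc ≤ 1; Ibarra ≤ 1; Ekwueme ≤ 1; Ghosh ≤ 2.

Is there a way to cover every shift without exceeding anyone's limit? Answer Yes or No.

No

Shifts {Fri-AM, Fri-PM, Sun-AM} need 4 worker-slots in total, but the pharmacists available for any of those shifts (Leclerc, Ibarra, and Ekwueme) can supply at most 3 among them. So no valid schedule exists.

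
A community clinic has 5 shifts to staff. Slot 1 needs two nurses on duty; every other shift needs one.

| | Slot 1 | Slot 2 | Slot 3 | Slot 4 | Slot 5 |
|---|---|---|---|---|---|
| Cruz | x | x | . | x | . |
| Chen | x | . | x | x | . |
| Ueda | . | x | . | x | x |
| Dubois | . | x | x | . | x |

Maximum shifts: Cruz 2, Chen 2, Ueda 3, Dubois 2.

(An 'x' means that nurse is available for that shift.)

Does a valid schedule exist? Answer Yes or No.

Slot 1 can only be covered by Cruz and Chen, so that assignment is forced.
One valid schedule: Slot 1→Cruz+Chen, Slot 2→Cruz, Slot 3→Chen, Slot 4→Ueda, Slot 5→Ueda.
Loads: Cruz 2/2, Chen 2/2, Ueda 2/3, Dubois 0/2 — all within limits.

Yes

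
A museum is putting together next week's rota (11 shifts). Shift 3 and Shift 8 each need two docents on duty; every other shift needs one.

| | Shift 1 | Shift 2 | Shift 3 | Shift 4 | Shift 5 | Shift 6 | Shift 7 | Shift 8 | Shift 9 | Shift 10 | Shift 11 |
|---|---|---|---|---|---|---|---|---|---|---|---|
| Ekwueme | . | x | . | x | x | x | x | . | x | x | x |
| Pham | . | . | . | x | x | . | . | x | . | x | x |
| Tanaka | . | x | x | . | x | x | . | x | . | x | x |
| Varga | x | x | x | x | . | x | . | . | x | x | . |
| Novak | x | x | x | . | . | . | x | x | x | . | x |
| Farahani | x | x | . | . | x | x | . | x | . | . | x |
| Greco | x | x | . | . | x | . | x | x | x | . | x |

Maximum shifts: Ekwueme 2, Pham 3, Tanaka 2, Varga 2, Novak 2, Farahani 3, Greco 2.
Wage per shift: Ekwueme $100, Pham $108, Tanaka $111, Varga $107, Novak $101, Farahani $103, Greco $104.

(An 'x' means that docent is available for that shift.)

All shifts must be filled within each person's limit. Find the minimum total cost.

$1349

Picking the cheapest available docent for each shift independently would cost $1313, but that ignores the shift limits.
An optimal schedule: Shift 1→Novak, Shift 2→Farahani, Shift 3→Novak+Varga, Shift 4→Ekwueme, Shift 5→Farahani, Shift 6→Farahani, Shift 7→Ekwueme, Shift 8→Greco+Pham, Shift 9→Greco, Shift 10→Varga, Shift 11→Pham.
Total: 101 + 103 + 101 + 107 + 100 + 103 + 103 + 100 + 104 + 108 + 104 + 107 + 108 = $1349.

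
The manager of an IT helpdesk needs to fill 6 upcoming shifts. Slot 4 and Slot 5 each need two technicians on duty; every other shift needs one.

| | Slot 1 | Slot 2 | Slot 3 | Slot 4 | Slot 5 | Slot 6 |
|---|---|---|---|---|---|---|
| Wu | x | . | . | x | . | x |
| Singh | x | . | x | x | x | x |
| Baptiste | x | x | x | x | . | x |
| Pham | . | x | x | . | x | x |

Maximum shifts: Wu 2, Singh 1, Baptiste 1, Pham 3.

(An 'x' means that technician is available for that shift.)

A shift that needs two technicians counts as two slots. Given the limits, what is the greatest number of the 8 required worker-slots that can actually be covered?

7

Total capacity across all technicians is 2+1+1+3 = 7, and 8 slots are needed, so at most 7 can be filled.
An assignment achieving 7: Slot 1→Wu, Slot 2→Baptiste, Slot 3→Pham, Slot 4→Wu, Slot 5→Singh+Pham, Slot 6→Pham.
Loads: Wu 2/2, Singh 1/1, Baptiste 1/1, Pham 3/3.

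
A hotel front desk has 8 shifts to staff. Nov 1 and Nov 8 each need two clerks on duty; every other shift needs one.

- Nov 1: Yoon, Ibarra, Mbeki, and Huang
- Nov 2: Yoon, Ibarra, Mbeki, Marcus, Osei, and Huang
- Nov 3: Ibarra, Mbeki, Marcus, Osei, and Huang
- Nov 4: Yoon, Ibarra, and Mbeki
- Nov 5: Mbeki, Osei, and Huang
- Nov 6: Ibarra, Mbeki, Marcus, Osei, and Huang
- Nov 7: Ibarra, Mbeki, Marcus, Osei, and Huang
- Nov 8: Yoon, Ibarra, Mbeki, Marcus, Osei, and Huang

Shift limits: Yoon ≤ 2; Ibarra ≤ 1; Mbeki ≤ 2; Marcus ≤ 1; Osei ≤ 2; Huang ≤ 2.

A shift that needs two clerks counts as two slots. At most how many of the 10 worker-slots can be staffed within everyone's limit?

10

Total capacity across all clerks is 2+1+2+1+2+2 = 10, and 10 slots are needed, so at most 10 can be filled.
An assignment achieving 10: Nov 1→Yoon+Ibarra, Nov 2→Huang, Nov 3→Mbeki, Nov 4→Yoon, Nov 5→Mbeki, Nov 6→Marcus, Nov 7→Osei, Nov 8→Osei+Huang.
Loads: Yoon 2/2, Ibarra 1/1, Mbeki 2/2, Marcus 1/1, Osei 2/2, Huang 2/2.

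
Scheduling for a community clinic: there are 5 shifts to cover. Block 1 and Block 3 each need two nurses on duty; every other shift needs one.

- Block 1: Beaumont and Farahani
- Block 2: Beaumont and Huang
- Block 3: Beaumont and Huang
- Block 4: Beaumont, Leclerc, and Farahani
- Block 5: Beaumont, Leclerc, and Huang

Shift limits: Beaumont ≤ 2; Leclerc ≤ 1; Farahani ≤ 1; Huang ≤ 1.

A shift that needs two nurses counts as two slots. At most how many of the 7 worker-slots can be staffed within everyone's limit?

5

Total capacity across all nurses is 2+1+1+1 = 5, and 7 slots are needed, so at most 5 can be filled.
An assignment achieving 5: Block 1→Beaumont+Farahani, Block 2→Beaumont, Block 3→Huang, Block 4→Leclerc.
Loads: Beaumont 2/2, Leclerc 1/1, Farahani 1/1, Huang 1/1.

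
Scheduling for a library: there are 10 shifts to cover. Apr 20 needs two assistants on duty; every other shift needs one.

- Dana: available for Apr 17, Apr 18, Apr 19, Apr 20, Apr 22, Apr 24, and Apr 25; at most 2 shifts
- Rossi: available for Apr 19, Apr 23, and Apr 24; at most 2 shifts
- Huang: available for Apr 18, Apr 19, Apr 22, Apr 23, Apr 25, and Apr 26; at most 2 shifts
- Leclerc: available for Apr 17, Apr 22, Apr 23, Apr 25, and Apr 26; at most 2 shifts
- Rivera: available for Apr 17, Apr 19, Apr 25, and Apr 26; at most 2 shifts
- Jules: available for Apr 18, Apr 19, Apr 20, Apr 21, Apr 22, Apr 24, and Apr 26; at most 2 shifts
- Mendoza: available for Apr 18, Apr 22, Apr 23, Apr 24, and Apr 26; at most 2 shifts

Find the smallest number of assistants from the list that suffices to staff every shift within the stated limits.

11 slots to fill and no one can take more than 2, so at least ⌈11/2⌉ = 6 assistants are needed.
Dana, Rossi, Huang, Leclerc, Rivera, and Jules alone can cover everything: Apr 17→Dana, Apr 18→Huang, Apr 19→Rivera, Apr 20→Dana+Jules, Apr 21→Jules, Apr 22→Huang, Apr 23→Rossi, Apr 24→Rossi, Apr 25→Leclerc, Apr 26→Leclerc.

6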